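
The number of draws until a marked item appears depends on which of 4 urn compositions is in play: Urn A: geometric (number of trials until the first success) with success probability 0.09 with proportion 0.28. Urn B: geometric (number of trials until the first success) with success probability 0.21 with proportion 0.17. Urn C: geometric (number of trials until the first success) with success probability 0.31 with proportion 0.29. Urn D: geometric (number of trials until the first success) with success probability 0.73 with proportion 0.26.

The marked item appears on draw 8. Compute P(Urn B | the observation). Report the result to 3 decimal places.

0.258

The responsibility of component k is P(Z=k) f_k(x) divided by Σ_j P(Z=j) f_j(x).
Component likelihoods at x = 8:
  f_A = 0.0465085
  f_B = 0.0403282
  f_C = 0.0230837
  f_D = 7.63606e-05
Multiply by the mixture weights:
  P(Z=A)·f_A = 0.28 × 0.0465085 = 0.0130224
  P(Z=B)·f_B = 0.17 × 0.0403282 = 0.0068558
  P(Z=C)·f_C = 0.29 × 0.0230837 = 0.00669427
  P(Z=D)·f_D = 0.26 × 7.63606e-05 = 1.98538e-05
Marginal: 0.0130224 + 0.0068558 + 0.00669427 + 1.98538e-05 = 0.0265923
P(Urn B | data) = 0.0068558 / 0.0265923 ≈ 0.258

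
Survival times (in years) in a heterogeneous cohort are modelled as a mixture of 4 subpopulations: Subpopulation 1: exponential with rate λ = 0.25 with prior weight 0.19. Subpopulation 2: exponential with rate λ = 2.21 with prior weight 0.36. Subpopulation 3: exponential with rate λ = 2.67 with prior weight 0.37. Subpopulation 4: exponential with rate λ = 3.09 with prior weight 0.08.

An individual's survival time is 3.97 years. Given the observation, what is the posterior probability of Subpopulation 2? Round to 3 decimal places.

P(component k | x) = w_k·f_k(x) / marginal(x), where marginal(x) = Σ_j w_j·f_j(x).
Component likelihoods at x = 3.97 years:
  p_1 = 0.25·e^(−0.25·3.97) = 0.25·e^(−0.9925) = 0.0926622
  p_2 = 2.21·e^(−2.21·3.97) = 2.21·e^(−8.7737) = 0.000341997
  p_3 = 2.67·e^(−2.67·3.97) = 2.67·e^(−10.5999) = 6.65324e-05
  p_4 = 3.09·e^(−3.09·3.97) = 3.09·e^(−12.2673) = 1.45324e-05
Prior × likelihood for each component:
  w_1·p_1 = 0.19 × 0.0926622 = 0.0176058
  w_2·p_2 = 0.36 × 0.000341997 = 0.000123119
  w_3·p_3 = 0.37 × 6.65324e-05 = 2.4617e-05
  w_4·p_4 = 0.08 × 1.45324e-05 = 1.16259e-06
Sum: 0.0176058 + 0.000123119 + 2.4617e-05 + 1.16259e-06 = 0.0177547
P(Subpopulation 2 | data) ≈ 0.007

0.007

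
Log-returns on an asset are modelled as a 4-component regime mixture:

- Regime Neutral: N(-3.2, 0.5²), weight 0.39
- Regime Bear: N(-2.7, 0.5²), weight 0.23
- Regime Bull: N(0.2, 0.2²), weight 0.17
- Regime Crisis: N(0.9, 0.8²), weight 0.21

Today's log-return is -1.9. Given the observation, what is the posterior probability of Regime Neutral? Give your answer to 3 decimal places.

Apply Bayes' rule: the posterior for each component is proportional to its prior times its likelihood at x.
Component likelihoods at x = -1.9:
  p_Neutral = (1/(0.5·√(2π)))·exp(−(-1.9−-3.2)²/(2·0.5²)) = 0.797885·exp(-3.38000) = 0.0271659
  p_Bear = (1/(0.5·√(2π)))·exp(−(-1.9−-2.7)²/(2·0.5²)) = 0.797885·exp(-1.28000) = 0.221842
  p_Bull = (1/(0.2·√(2π)))·exp(−(-1.9−0.2)²/(2·0.2²)) = 1.994711·exp(-55.12500) = 2.28769e-24
  p_Crisis = (1/(0.8·√(2π)))·exp(−(-1.9−0.9)²/(2·0.8²)) = 0.498678·exp(-6.12500) = 0.00109085
Weight by the priors:
  π_Neutral·p_Neutral = 0.39 × 0.0271659 = 0.0105947
  π_Bear·p_Bear = 0.23 × 0.221842 = 0.0510236
  π_Bull·p_Bull = 0.17 × 2.28769e-24 = 3.88907e-25
  π_Crisis·p_Crisis = 0.21 × 0.00109085 = 0.000229079
Sum: 0.0105947 + 0.0510236 + 3.88907e-25 + 0.000229079 = 0.0618474
P(Regime Neutral | -1.9) = 0.0105947 / 0.0618474 ≈ 0.171

0.171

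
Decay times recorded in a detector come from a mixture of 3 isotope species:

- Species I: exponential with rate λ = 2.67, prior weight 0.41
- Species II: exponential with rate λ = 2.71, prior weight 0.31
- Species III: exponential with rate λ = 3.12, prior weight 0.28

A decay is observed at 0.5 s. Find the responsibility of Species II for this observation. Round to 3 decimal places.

0.315

The responsibility of component k is w_k f_k(x) divided by Σ_j w_j f_j(x).
Component likelihoods at x = 0.5 s:
  L_I = 2.67·e^(−2.67·0.5) = 2.67·e^(−1.3350) = 0.702632
  L_II = 2.71·e^(−2.71·0.5) = 2.71·e^(−1.3550) = 0.699037
  L_III = 3.12·e^(−3.12·0.5) = 3.12·e^(−1.5600) = 0.655625
Multiply by the mixture weights:
  w_I·L_I = 0.41 × 0.702632 = 0.288079
  w_II·L_II = 0.31 × 0.699037 = 0.216702
  w_III·L_III = 0.28 × 0.655625 = 0.183575
Evidence: 0.288079 + 0.216702 + 0.183575 = 0.688356
P(Species II | x) = 0.216702 / 0.688356 ≈ 0.315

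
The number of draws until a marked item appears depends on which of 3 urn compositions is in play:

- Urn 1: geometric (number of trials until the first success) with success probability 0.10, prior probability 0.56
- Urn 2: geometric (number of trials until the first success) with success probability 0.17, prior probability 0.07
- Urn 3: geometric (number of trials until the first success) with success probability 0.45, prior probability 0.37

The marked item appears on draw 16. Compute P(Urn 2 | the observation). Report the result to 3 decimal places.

0.059

By Bayes' theorem, P(k | x) = π_k f_k(x) / Σ_j π_j f_j(x).
Evaluate each component's likelihood at the observed value:
  f_1 = 0.0205891
  f_2 = 0.0103901
  f_3 = 5.73658e-05
Multiply by the mixture weights:
  π_1·f_1 = 0.56 × 0.0205891 = 0.0115299
  π_2·f_2 = 0.07 × 0.0103901 = 0.000727308
  π_3·f_3 = 0.37 × 5.73658e-05 = 2.12253e-05
Denominator: 0.0115299 + 0.000727308 + 2.12253e-05 = 0.0122784
Responsibility of Urn 2: 0.000727308 / 0.0122784 ≈ 0.059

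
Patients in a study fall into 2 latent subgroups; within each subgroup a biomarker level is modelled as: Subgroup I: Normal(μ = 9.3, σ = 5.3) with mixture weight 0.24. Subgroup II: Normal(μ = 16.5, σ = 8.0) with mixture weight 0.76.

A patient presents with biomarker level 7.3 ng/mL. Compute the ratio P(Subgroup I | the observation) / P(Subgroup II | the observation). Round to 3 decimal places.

0.860

Only the two components matter; the odds are (π_i f_i(x)) / (π_j f_j(x)).
Normal densities:
  p_I = (1/(5.3·√(2π)))·exp(−(7.3−9.3)²/(2·5.3²)) = 0.075272·exp(-0.07120) = 0.0700991
  p_II = (1/(8.0·√(2π)))·exp(−(7.3−16.5)²/(2·8.0²)) = 0.049868·exp(-0.66125) = 0.025742
Odds = (0.24/0.76) × (0.0700991/0.025742) = 0.315789 × 2.72314 ≈ 0.860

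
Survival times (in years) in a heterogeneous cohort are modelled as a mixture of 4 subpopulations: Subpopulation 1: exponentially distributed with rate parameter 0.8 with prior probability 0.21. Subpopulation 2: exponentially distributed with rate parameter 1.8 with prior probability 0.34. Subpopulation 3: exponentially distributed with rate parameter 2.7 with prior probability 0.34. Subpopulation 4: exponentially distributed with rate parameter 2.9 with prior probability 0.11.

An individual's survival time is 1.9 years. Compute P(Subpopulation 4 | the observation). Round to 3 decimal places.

Posterior ∝ prior × likelihood, so P(k | x) ∝ π_k f_k(x); normalise over all components.
Exponential densities:
  p_1 = 0.17497
  p_2 = 0.0588824
  p_3 = 0.0159747
  p_4 = 0.0117337
Unnormalised posteriors:
  π_1·p_1 = 0.21 × 0.17497 = 0.0367436
  π_2·p_2 = 0.34 × 0.0588824 = 0.02002
  π_3·p_3 = 0.34 × 0.0159747 = 0.0054314
  π_4·p_4 = 0.11 × 0.0117337 = 0.00129071
Denominator: 0.0367436 + 0.02002 + 0.0054314 + 0.00129071 = 0.0634857
Responsibility of Subpopulation 4: 0.00129071 / 0.0634857 ≈ 0.020

0.020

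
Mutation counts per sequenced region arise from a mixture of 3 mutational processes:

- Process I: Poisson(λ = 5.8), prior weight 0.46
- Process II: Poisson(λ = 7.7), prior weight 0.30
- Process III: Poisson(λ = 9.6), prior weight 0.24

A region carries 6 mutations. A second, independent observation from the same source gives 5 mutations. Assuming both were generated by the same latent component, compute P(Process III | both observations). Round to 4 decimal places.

Apply Bayes' rule: the posterior for each component is proportional to its prior times its likelihood at x.
Since both observations come from the same component, the likelihood for component k is f_k(x₁)·f_k(x₂).
  f_I = [e^(−5.8)·5.8^6/6! = 0.160076] × [0.165596] = 0.0265081
  f_II = [e^(−7.7)·7.7^6/6! = 0.131082] × [0.102142] = 0.013389
  f_III = [e^(−9.6)·9.6^6/6! = 0.0736322] × [0.0460201] = 0.00338856
Unnormalised posteriors:
  P(Z=I)·f_I = 0.46 × 0.0265081 = 0.0121937
  P(Z=II)·f_II = 0.30 × 0.013389 = 0.00401671
  P(Z=III)·f_III = 0.24 × 0.00338856 = 0.000813256
Marginal: 0.0121937 + 0.00401671 + 0.000813256 = 0.0170237
P(Process III | x₁, x₂) = 0.000813256 / 0.0170237 ≈ 0.0478

0.0478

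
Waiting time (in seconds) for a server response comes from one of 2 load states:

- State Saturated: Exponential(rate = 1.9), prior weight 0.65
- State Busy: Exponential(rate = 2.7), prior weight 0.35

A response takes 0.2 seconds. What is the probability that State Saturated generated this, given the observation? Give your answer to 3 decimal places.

0.605

The responsibility of component k is w_k f_k(x) divided by Σ_j w_j f_j(x).
Component likelihoods at x = 0.2 seconds:
  p_Saturated = 1.9·e^(−1.9·0.2) = 1.9·e^(−0.3800) = 1.29934
  p_Busy = 2.7·e^(−2.7·0.2) = 2.7·e^(−0.5400) = 1.57342
Unnormalised posteriors:
  w_Saturated·p_Saturated = 0.65 × 1.29934 = 0.844569
  w_Busy·p_Busy = 0.35 × 1.57342 = 0.550697
Marginal: 0.844569 + 0.550697 = 1.39527
P(State Saturated | the observation) ≈ 0.605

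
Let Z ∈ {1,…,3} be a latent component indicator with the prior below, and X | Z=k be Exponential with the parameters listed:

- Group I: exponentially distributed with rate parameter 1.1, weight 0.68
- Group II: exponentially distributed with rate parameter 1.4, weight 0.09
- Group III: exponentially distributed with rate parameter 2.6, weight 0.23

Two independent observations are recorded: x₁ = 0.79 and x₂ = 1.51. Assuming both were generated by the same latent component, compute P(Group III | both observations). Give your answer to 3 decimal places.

0.051

By Bayes' theorem, P(k | x) = π_k f_k(x) / Σ_j π_j f_j(x).
Since both observations come from the same component, the likelihood for component k is f_k(x₁)·f_k(x₂).
  L_I = [0.461308] × [0.208944] = 0.0963874
  L_II = [0.463232] × [0.169056] = 0.0783119
  L_III = [0.333375] × [0.0512783] = 0.0170949
Unnormalised posteriors:
  π_I·L_I = 0.68 × 0.0963874 = 0.0655434
  π_II·L_II = 0.09 × 0.0783119 = 0.00704807
  π_III·L_III = 0.23 × 0.0170949 = 0.00393182
Denominator: 0.0655434 + 0.00704807 + 0.00393182 = 0.0765233
Responsibility of Group III: 0.00393182 / 0.0765233 ≈ 0.051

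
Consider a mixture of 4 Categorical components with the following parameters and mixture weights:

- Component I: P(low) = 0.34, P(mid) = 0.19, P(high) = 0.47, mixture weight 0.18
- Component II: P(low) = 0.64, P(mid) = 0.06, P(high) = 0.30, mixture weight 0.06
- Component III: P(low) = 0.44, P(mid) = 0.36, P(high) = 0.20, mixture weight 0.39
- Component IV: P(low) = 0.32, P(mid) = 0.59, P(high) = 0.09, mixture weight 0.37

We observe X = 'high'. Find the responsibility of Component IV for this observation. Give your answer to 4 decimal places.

0.1557

Apply Bayes' rule: the posterior for each component is proportional to its prior times its likelihood at x.
Categorical probabilities:
  f_I = P(high | comp) = 0.47
  f_II = P(high | comp) = 0.30
  f_III = P(high | comp) = 0.20
  f_IV = P(high | comp) = 0.09
Multiply by the mixture weights:
  π_I·f_I = 0.18 × 0.47 = 0.0846
  π_II·f_II = 0.06 × 0.3 = 0.018
  π_III·f_III = 0.39 × 0.2 = 0.078
  π_IV·f_IV = 0.37 × 0.09 = 0.0333
Denominator: 0.0846 + 0.018 + 0.078 + 0.0333 = 0.2139
So the posterior for Component IV is 0.0333 / 0.2139 ≈ 0.1557.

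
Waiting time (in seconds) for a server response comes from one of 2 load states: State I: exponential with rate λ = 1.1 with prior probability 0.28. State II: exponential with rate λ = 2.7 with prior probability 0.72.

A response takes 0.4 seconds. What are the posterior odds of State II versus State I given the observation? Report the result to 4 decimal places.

Since P(k|x) ∝ w_k f_k(x), the posterior odds are w_i f_i(x) / (w_j f_j(x)).
Component likelihoods at x = 0.4 seconds:
  f_I = 1.1·e^(−1.1·0.4) = 1.1·e^(−0.4400) = 0.70844
  f_II = 2.7·e^(−2.7·0.4) = 2.7·e^(−1.0800) = 0.916908
0.660174 / 0.198363 ≈ 3.3281

3.3281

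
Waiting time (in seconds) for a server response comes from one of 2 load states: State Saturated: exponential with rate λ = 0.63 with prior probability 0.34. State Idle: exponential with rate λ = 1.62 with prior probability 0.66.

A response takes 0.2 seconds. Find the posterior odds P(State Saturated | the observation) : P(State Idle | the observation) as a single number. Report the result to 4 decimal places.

0.2442

The posterior odds equal the prior odds times the likelihood ratio: (π_i/π_j)·(f_i(x)/f_j(x)).
Exponential densities:
  L_Saturated = 0.555417
  L_Idle = 1.17167
Odds = (0.34/0.66) × (0.555417/1.17167) = 0.515152 × 0.474041 ≈ 0.2442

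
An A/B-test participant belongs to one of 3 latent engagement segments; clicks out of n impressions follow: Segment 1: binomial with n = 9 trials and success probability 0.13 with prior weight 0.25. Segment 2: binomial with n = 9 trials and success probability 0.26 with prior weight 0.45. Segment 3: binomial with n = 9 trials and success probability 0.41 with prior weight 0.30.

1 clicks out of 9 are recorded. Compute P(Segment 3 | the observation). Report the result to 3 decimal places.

0.079

The responsibility of component k is w_k f_k(x) divided by Σ_j w_j f_j(x).
Evaluate each component's likelihood at the observed value:
  L_1 = C(9,1)·0.13^1·0.87^8 = 9·0.13·0.328212 = 0.384008
  L_2 = C(9,1)·0.26^1·0.74^8 = 9·0.26·0.0899195 = 0.210412
  L_3 = C(9,1)·0.41^1·0.59^8 = 9·0.41·0.014683 = 0.0541804
Multiply by the mixture weights:
  w_1·L_1 = 0.25 × 0.384008 = 0.0960019
  w_2·L_2 = 0.45 × 0.210412 = 0.0946852
  w_3·L_3 = 0.30 × 0.0541804 = 0.0162541
Evidence: 0.0960019 + 0.0946852 + 0.0162541 = 0.206941
P(Segment 3 | the observation) ≈ 0.079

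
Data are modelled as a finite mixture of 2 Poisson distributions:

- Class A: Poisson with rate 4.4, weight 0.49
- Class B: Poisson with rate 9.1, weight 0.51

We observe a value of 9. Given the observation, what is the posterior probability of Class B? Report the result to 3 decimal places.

The responsibility of component k is π_k f_k(x) divided by Σ_j π_j f_j(x).
Evaluate each component's likelihood at the observed value:
  L_A = 0.020913
  L_B = 0.131683
Unnormalised posteriors:
  π_A·L_A = 0.49 × 0.020913 = 0.0102473
  π_B·L_B = 0.51 × 0.131683 = 0.0671583
Normaliser: 0.0102473 + 0.0671583 = 0.0774057
Responsibility of Class B: 0.0671583 / 0.0774057 ≈ 0.868

0.868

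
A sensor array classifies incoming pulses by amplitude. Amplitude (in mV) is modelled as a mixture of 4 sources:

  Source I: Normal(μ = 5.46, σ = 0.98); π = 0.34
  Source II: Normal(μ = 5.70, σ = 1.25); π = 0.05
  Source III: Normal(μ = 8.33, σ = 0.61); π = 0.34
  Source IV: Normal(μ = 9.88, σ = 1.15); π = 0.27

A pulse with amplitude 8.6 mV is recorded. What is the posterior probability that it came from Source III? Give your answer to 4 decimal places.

0.7940

By Bayes' theorem, P(k | x) = π_k f_k(x) / Σ_j π_j f_j(x).
Evaluate each component's likelihood at the observed value:
  L_I = 0.00240116
  L_II = 0.0216385
  L_III = 0.592977
  L_IV = 0.186722
Unnormalised posteriors:
  π_I·L_I = 0.34 × 0.00240116 = 0.000816393
  π_II·L_II = 0.05 × 0.0216385 = 0.00108192
  π_III·L_III = 0.34 × 0.592977 = 0.201612
  π_IV·L_IV = 0.27 × 0.186722 = 0.050415
Normaliser: 0.000816393 + 0.00108192 + 0.201612 + 0.050415 = 0.253925
P(Source III | the observation) ≈ 0.7940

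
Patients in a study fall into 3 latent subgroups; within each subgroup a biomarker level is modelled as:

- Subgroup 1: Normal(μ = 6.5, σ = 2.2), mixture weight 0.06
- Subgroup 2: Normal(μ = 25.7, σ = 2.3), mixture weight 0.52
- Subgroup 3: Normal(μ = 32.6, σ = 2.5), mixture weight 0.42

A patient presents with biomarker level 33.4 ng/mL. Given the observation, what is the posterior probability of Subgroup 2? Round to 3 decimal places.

Posterior ∝ prior × likelihood, so P(k | x) ∝ π_k f_k(x); normalise over all components.
Normal densities:
  L_1 = (1/(2.2·√(2π)))·exp(−(33.4−6.5)²/(2·2.2²)) = 0.181337·exp(-74.75310) = 6.21769e-34
  L_2 = (1/(2.3·√(2π)))·exp(−(33.4−25.7)²/(2·2.3²)) = 0.173453·exp(-5.60397) = 0.000638865
  L_3 = (1/(2.5·√(2π)))·exp(−(33.4−32.6)²/(2·2.5²)) = 0.159577·exp(-0.05120) = 0.151612
Prior × likelihood for each component:
  π_1·L_1 = 0.06 × 6.21769e-34 = 3.73061e-35
  π_2·L_2 = 0.52 × 0.000638865 = 0.00033221
  π_3·L_3 = 0.42 × 0.151612 = 0.0636771
Denominator: 3.73061e-35 + 0.00033221 + 0.0636771 = 0.0640093
P(Subgroup 2 | 33.4 ng/mL) = 0.00033221 / 0.0640093 ≈ 0.005

0.005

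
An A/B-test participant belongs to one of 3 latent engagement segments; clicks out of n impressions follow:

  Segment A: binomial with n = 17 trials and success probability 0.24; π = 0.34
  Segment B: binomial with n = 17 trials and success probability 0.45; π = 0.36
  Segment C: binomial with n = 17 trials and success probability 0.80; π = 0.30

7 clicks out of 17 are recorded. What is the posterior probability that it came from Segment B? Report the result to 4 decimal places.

P(component k | x) = π_k·f_k(x) / marginal(x), where marginal(x) = Σ_j π_j·f_j(x).
Evaluate each component's likelihood at the observed value:
  L_A = 0.0573442
  L_B = 0.184073
  L_C = 0.000417643
Weight by the priors:
  π_A·L_A = 0.34 × 0.0573442 = 0.019497
  π_B·L_B = 0.36 × 0.184073 = 0.0662662
  π_C·L_C = 0.30 × 0.000417643 = 0.000125293
Evidence: 0.019497 + 0.0662662 + 0.000125293 = 0.0858885
P(Segment B | data) = 0.0662662 / 0.0858885 ≈ 0.7715

0.7715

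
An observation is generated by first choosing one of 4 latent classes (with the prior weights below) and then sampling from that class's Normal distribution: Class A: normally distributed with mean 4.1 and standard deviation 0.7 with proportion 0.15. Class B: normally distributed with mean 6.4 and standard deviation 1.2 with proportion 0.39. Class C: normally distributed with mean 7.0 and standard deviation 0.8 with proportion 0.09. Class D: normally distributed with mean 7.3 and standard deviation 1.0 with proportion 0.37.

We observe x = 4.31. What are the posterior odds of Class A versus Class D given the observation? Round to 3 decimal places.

Only the two components matter; the odds are (π_i f_i(x)) / (π_j f_j(x)).
Evaluate each component's likelihood at the observed value:
  L_A = (1/(0.7·√(2π)))·exp(−(4.31−4.1)²/(2·0.7²)) = 0.569918·exp(-0.04500) = 0.54484
  L_B = (1/(1.2·√(2π)))·exp(−(4.31−6.4)²/(2·1.2²)) = 0.332452·exp(-1.51670) = 0.0729514
  L_C = (1/(0.8·√(2π)))·exp(−(4.31−7.0)²/(2·0.8²)) = 0.498678·exp(-5.65320) = 0.0017485
  L_D = (1/(1.0·√(2π)))·exp(−(4.31−7.3)²/(2·1.0²)) = 0.398942·exp(-4.47005) = 0.00456659
Odds = (0.15/0.37) × (0.54484/0.00456659) = 0.405405 × 119.31 ≈ 48.369

48.369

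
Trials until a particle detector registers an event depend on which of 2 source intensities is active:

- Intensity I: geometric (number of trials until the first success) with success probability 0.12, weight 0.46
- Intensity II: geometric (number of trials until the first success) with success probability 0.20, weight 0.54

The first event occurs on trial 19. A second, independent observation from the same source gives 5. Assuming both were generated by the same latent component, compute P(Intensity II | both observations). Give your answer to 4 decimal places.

By Bayes' theorem, P(k | x) = w_k f_k(x) / Σ_j w_j f_j(x).
Since both observations come from the same component, the likelihood for component k is f_k(x₁)·f_k(x₂).
  p_I = [0.012019] × [0.0719634] = 0.000864931
  p_II = [0.00360288] × [0.08192] = 0.000295148
Multiply by the mixture weights:
  w_I·p_I = 0.46 × 0.000864931 = 0.000397868
  w_II·p_II = 0.54 × 0.000295148 = 0.00015938
Denominator: 0.000397868 + 0.00015938 = 0.000557248
P(Intensity II | x₁, x₂) = 0.00015938 / 0.000557248 ≈ 0.2860

0.2860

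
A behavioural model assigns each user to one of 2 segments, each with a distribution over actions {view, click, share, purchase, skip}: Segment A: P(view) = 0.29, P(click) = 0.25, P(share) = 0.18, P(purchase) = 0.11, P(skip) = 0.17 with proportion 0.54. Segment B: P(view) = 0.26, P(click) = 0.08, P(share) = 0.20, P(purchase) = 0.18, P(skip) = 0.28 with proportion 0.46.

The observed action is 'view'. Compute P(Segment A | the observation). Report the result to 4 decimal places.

0.5670

By Bayes' theorem, P(k | x) = w_k f_k(x) / Σ_j w_j f_j(x).
Categorical probabilities:
  L_A = 0.29
  L_B = 0.26
Weight by the priors:
  w_A·L_A = 0.54 × 0.29 = 0.1566
  w_B·L_B = 0.46 × 0.26 = 0.1196
Sum: 0.1566 + 0.1196 = 0.2762
P(Segment A | data) = 0.1566 / 0.2762 ≈ 0.5670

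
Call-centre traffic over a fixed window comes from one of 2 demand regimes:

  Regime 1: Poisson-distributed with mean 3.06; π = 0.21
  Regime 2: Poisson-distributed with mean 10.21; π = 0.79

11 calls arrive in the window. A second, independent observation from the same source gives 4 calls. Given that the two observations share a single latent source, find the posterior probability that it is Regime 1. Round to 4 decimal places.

0.0061

Apply Bayes' rule: the posterior for each component is proportional to its prior times its likelihood at x.
Since both observations come from the same component, the likelihood for component k is f_k(x₁)·f_k(x₂).
  L_1 = [e^(−3.06)·3.06^11/11! = 0.000258725] × [0.171291] = 4.43172e-05
  L_2 = [e^(−10.21)·10.21^11/11! = 0.115873] × [0.0166627] = 0.00193075
Multiply by the mixture weights:
  w_1·L_1 = 0.21 × 4.43172e-05 = 9.30661e-06
  w_2·L_2 = 0.79 × 0.00193075 = 0.00152529
Marginal: 9.30661e-06 + 0.00152529 = 0.0015346
Responsibility of Regime 1: 9.30661e-06 / 0.0015346 ≈ 0.0061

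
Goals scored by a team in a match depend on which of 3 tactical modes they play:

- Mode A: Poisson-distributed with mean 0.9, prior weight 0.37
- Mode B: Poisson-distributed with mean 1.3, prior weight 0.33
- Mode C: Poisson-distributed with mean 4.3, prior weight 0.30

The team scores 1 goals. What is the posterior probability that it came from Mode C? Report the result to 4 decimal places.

The responsibility of component k is w_k f_k(x) divided by Σ_j w_j f_j(x).
Component likelihoods at x = 1 goals:
  L_A = e^(−0.9)·0.9^1/1! = 0.365913
  L_B = e^(−1.3)·1.3^1/1! = 0.354291
  L_C = e^(−4.3)·4.3^1/1! = 0.0583448
Weight by the priors:
  w_A·L_A = 0.37 × 0.365913 = 0.135388
  w_B·L_B = 0.33 × 0.354291 = 0.116916
  w_C·L_C = 0.30 × 0.0583448 = 0.0175034
Normaliser: 0.135388 + 0.116916 + 0.0175034 = 0.269807
Responsibility of Mode C: 0.0175034 / 0.269807 ≈ 0.0649

0.0649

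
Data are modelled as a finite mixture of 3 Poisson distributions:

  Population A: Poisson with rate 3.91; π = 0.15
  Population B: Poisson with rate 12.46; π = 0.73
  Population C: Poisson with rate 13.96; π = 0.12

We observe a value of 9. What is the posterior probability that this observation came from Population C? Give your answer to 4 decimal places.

0.0900

Posterior ∝ prior × likelihood, so P(k | x) ∝ P(Z=k) f_k(x); normalise over all components.
Poisson probabilities:
  p_A = 0.011796
  p_B = 0.0773731
  p_C = 0.0480236
Multiply by the mixture weights:
  P(Z=A)·p_A = 0.15 × 0.011796 = 0.00176941
  P(Z=B)·p_B = 0.73 × 0.0773731 = 0.0564824
  P(Z=C)·p_C = 0.12 × 0.0480236 = 0.00576283
Sum: 0.00176941 + 0.0564824 + 0.00576283 = 0.0640146
P(Population C | x) ≈ 0.0900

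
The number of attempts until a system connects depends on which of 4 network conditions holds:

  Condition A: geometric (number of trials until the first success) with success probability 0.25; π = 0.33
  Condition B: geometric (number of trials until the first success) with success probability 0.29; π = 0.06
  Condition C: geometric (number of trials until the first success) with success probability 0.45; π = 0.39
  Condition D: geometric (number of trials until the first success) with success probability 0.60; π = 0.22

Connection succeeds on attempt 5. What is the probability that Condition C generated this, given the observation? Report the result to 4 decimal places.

0.3214

Apply Bayes' rule: the posterior for each component is proportional to its prior times its likelihood at x.
Component likelihoods at x = 5:
  f_A = 0.25·(1−0.25)^4 = 0.25·0.316406 = 0.0791016
  f_B = 0.29·(1−0.29)^4 = 0.29·0.254117 = 0.0736939
  f_C = 0.45·(1−0.45)^4 = 0.45·0.0915063 = 0.0411778
  f_D = 0.60·(1−0.60)^4 = 0.60·0.0256 = 0.01536
Multiply by the mixture weights:
  P(Z=A)·f_A = 0.33 × 0.0791016 = 0.0261035
  P(Z=B)·f_B = 0.06 × 0.0736939 = 0.00442163
  P(Z=C)·f_C = 0.39 × 0.0411778 = 0.0160593
  P(Z=D)·f_D = 0.22 × 0.01536 = 0.0033792
Marginal: 0.0261035 + 0.00442163 + 0.0160593 + 0.0033792 = 0.0499637
P(Condition C | x) = 0.0160593 / 0.0499637 ≈ 0.3214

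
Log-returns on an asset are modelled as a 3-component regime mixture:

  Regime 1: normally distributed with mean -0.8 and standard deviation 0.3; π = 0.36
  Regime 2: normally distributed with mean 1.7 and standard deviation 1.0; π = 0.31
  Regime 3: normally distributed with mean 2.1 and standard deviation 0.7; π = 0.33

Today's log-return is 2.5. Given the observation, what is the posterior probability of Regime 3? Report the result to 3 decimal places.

By Bayes' theorem, P(k | x) = w_k f_k(x) / Σ_j w_j f_j(x).
Evaluate each component's likelihood at the observed value:
  p_1 = 7.06273e-27
  p_2 = 0.289692
  p_3 = 0.484068
Weight by the priors:
  w_1·p_1 = 0.36 × 7.06273e-27 = 2.54258e-27
  w_2·p_2 = 0.31 × 0.289692 = 0.0898044
  w_3·p_3 = 0.33 × 0.484068 = 0.159743
Evidence: 2.54258e-27 + 0.0898044 + 0.159743 = 0.249547
Responsibility of Regime 3: 0.159743 / 0.249547 ≈ 0.640

0.640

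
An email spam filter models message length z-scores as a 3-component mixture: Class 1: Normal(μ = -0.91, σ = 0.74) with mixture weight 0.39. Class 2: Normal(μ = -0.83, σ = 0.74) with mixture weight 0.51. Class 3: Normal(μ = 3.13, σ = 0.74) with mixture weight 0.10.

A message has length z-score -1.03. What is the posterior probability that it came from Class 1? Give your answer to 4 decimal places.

0.4391

Posterior ∝ prior × likelihood, so P(k | x) ∝ P(Z=k) f_k(x); normalise over all components.
Component likelihoods at x = -1.03:
  L_1 = (1/(0.74·√(2π)))·exp(−(-1.03−-0.91)²/(2·0.74²)) = 0.539111·exp(-0.01315) = 0.532069
  L_2 = (1/(0.74·√(2π)))·exp(−(-1.03−-0.83)²/(2·0.74²)) = 0.539111·exp(-0.03652) = 0.519776
  L_3 = (1/(0.74·√(2π)))·exp(−(-1.03−3.13)²/(2·0.74²)) = 0.539111·exp(-15.80131) = 7.40039e-08
Multiply by the mixture weights:
  P(Z=1)·L_1 = 0.39 × 0.532069 = 0.207507
  P(Z=2)·L_2 = 0.51 × 0.519776 = 0.265086
  P(Z=3)·L_3 = 0.10 × 7.40039e-08 = 7.40039e-09
Marginal: 0.207507 + 0.265086 + 7.40039e-09 = 0.472593
P(Class 1 | -1.03) = 0.207507 / 0.472593 ≈ 0.4391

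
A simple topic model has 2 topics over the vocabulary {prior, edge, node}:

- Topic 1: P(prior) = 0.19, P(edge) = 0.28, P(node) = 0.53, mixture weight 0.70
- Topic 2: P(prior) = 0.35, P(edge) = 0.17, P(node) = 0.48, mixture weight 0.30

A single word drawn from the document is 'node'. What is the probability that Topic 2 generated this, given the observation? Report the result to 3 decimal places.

0.280

Apply Bayes' rule: the posterior for each component is proportional to its prior times its likelihood at x.
Evaluate each component's likelihood at the observed value:
  L_1 = P(node | comp) = 0.53
  L_2 = P(node | comp) = 0.48
Multiply by the mixture weights:
  π_1·L_1 = 0.70 × 0.53 = 0.371
  π_2·L_2 = 0.30 × 0.48 = 0.144
Normaliser: 0.371 + 0.144 = 0.515
P(Topic 2 | x) ≈ 0.280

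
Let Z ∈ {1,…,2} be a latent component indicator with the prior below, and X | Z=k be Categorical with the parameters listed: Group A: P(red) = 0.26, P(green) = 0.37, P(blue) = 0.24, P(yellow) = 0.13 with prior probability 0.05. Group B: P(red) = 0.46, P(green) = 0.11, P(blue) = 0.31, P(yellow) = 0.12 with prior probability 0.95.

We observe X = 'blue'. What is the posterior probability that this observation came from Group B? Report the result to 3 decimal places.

0.961

By Bayes' theorem, P(k | x) = π_k f_k(x) / Σ_j π_j f_j(x).
Categorical probabilities:
  L_A = P(blue | comp) = 0.24
  L_B = P(blue | comp) = 0.31
Unnormalised posteriors:
  π_A·L_A = 0.05 × 0.24 = 0.012
  π_B·L_B = 0.95 × 0.31 = 0.2945
Denominator: 0.012 + 0.2945 = 0.3065
P(Group B | the observation) = 0.2945 / 0.3065 ≈ 0.961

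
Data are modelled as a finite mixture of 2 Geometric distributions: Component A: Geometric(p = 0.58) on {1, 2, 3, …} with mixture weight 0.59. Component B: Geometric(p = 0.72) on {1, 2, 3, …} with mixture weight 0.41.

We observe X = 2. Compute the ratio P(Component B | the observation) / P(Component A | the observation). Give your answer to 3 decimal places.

0.575

Since P(k|x) ∝ P(Z=k) f_k(x), the posterior odds are P(Z=i) f_i(x) / (P(Z=j) f_j(x)).
Evaluate each component's likelihood at the observed value:
  p_A = 0.2436
  p_B = 0.2016
Posterior odds = (P(Z=B)·p_B) / (P(Z=A)·p_A) = (0.41·0.2016) / (0.59·0.2436) = 0.082656 / 0.143724 ≈ 0.575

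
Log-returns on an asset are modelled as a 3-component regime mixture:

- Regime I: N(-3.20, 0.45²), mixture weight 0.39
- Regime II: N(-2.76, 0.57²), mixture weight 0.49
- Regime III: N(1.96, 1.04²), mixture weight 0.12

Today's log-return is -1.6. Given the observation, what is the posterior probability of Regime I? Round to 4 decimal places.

0.0141

Posterior ∝ prior × likelihood, so P(k | x) ∝ π_k f_k(x); normalise over all components.
Normal densities:
  f_I = (1/(0.45·√(2π)))·exp(−(-1.6−-3.20)²/(2·0.45²)) = 0.886538·exp(-6.32099) = 0.00159414
  f_II = (1/(0.57·√(2π)))·exp(−(-1.6−-2.76)²/(2·0.57²)) = 0.699899·exp(-2.07079) = 0.0882474
  f_III = (1/(1.04·√(2π)))·exp(−(-1.6−1.96)²/(2·1.04²)) = 0.383598·exp(-5.85873) = 0.00109512
Unnormalised posteriors:
  π_I·f_I = 0.39 × 0.00159414 = 0.000621716
  π_II·f_II = 0.49 × 0.0882474 = 0.0432412
  π_III·f_III = 0.12 × 0.00109512 = 0.000131415
Marginal: 0.000621716 + 0.0432412 + 0.000131415 = 0.0439944
So the posterior for Regime I is 0.000621716 / 0.0439944 ≈ 0.0141.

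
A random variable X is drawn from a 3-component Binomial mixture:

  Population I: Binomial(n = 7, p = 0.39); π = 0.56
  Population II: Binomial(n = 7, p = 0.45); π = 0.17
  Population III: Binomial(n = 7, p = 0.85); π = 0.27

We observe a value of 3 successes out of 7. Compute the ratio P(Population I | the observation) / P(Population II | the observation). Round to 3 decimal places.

Posterior odds = (π_i f_i(x)) / (π_j f_j(x)); the normalising sum cancels.
Binomial probabilities:
  L_I = 0.287463
  L_II = 0.291848
  L_III = 0.0108815
0.160979 / 0.0496141 ≈ 3.245

3.245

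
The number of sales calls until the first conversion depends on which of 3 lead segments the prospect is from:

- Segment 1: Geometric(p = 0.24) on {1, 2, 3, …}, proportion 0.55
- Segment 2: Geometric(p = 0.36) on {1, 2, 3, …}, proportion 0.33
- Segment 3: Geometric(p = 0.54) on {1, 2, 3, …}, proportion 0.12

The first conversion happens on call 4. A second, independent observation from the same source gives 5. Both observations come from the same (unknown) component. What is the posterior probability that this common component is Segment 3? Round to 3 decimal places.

0.023

Posterior ∝ prior × likelihood, so P(k | x) ∝ w_k f_k(x); normalise over all components.
Since both observations come from the same component, the likelihood for component k is f_k(x₁)·f_k(x₂).
  f_1 = [0.24·(1−0.24)^3 = 0.24·0.438976 = 0.105354] × [0.0800692] = 0.00843563
  f_2 = [0.36·(1−0.36)^3 = 0.36·0.262144 = 0.0943718] × [0.060398] = 0.00569987
  f_3 = [0.54·(1−0.54)^3 = 0.54·0.097336 = 0.0525614] × [0.0241783] = 0.00127084
Prior × likelihood for each component:
  w_1·f_1 = 0.55 × 0.00843563 = 0.0046396
  w_2·f_2 = 0.33 × 0.00569987 = 0.00188096
  w_3·f_3 = 0.12 × 0.00127084 = 0.000152501
Sum: 0.0046396 + 0.00188096 + 0.000152501 = 0.00667306
Responsibility of Segment 3: 0.000152501 / 0.00667306 ≈ 0.023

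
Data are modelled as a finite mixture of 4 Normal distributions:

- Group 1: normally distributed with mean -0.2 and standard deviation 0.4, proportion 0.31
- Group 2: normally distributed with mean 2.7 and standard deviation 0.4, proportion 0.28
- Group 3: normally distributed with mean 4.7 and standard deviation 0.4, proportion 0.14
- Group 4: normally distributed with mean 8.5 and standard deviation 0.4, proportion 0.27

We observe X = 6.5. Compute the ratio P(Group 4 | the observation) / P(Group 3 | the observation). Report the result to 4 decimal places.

0.1794

The posterior odds equal the prior odds times the likelihood ratio: (π_i/π_j)·(f_i(x)/f_j(x)).
Normal densities:
  f_1 = (1/(0.4·√(2π)))·exp(−(6.5−-0.2)²/(2·0.4²)) = 0.997356·exp(-140.28125) = 1.18981e-61
  f_2 = (1/(0.4·√(2π)))·exp(−(6.5−2.7)²/(2·0.4²)) = 0.997356·exp(-45.12500) = 2.51948e-20
  f_3 = (1/(0.4·√(2π)))·exp(−(6.5−4.7)²/(2·0.4²)) = 0.997356·exp(-10.12500) = 3.99594e-05
  f_4 = (1/(0.4·√(2π)))·exp(−(6.5−8.5)²/(2·0.4²)) = 0.997356·exp(-12.50000) = 3.7168e-06
Odds = (0.27/0.14) × (3.7168e-06/3.99594e-05) = 1.92857 × 0.0930145 ≈ 0.1794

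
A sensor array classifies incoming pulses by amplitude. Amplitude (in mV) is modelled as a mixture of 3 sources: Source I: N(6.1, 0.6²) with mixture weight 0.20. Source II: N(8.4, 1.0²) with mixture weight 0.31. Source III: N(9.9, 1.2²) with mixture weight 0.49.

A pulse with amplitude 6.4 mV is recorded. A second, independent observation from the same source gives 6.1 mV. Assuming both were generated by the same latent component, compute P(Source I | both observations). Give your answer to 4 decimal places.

Posterior ∝ prior × likelihood, so P(k | x) ∝ π_k f_k(x); normalise over all components.
Since both observations come from the same component, the likelihood for component k is f_k(x₁)·f_k(x₂).
  f_I = [0.586776] × [0.664904] = 0.390149
  f_II = [0.053991] × [0.028327] = 0.0015294
  f_III = [0.00472573] × [0.00220915] = 1.04398e-05
Prior × likelihood for each component:
  π_I·f_I = 0.20 × 0.390149 = 0.0780299
  π_II·f_II = 0.31 × 0.0015294 = 0.000474115
  π_III·f_III = 0.49 × 1.04398e-05 = 5.11552e-06
Sum: 0.0780299 + 0.000474115 + 5.11552e-06 = 0.0785091
So the posterior for Source I is 0.0780299 / 0.0785091 ≈ 0.9939.

0.9939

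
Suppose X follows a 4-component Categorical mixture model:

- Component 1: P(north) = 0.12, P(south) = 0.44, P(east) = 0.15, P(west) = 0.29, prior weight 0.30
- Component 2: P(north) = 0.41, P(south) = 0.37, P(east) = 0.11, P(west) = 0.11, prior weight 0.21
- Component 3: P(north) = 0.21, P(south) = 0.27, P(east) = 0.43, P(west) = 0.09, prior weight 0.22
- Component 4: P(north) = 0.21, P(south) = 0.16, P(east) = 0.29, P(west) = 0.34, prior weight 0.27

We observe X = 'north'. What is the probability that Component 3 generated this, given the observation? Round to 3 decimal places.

The responsibility of component k is w_k f_k(x) divided by Σ_j w_j f_j(x).
Component likelihoods at x = 'north':
  f_1 = P(north | comp) = 0.12
  f_2 = P(north | comp) = 0.41
  f_3 = P(north | comp) = 0.21
  f_4 = P(north | comp) = 0.21
Weight by the priors:
  w_1·f_1 = 0.30 × 0.12 = 0.036
  w_2·f_2 = 0.21 × 0.41 = 0.0861
  w_3·f_3 = 0.22 × 0.21 = 0.0462
  w_4·f_4 = 0.27 × 0.21 = 0.0567
Denominator: 0.036 + 0.0861 + 0.0462 + 0.0567 = 0.225
P(Component 3 | x) = 0.0462 / 0.225 ≈ 0.205

0.205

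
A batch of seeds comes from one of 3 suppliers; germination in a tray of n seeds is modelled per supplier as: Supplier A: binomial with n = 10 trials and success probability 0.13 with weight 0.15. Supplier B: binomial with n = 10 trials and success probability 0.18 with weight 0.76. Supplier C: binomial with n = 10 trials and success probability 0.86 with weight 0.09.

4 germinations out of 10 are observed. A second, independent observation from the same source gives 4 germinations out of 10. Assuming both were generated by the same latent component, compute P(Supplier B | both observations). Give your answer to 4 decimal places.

0.9711

Apply Bayes' rule: the posterior for each component is proportional to its prior times its likelihood at x.
Since both observations come from the same component, the likelihood for component k is f_k(x₁)·f_k(x₂).
  p_A = [C(10,4)·0.13^4·0.87^6 = 210·0.00028561·0.433626 = 0.0260081] × [0.0260081] = 0.00067642
  p_B = [C(10,4)·0.18^4·0.82^6 = 210·0.00104976·0.304007 = 0.0670181] × [0.0670181] = 0.00449143
  p_C = [C(10,4)·0.86^4·0.14^6 = 210·0.547008·7.52954e-06 = 0.000864931] × [0.000864931] = 7.48105e-07
Multiply by the mixture weights:
  π_A·p_A = 0.15 × 0.00067642 = 0.000101463
  π_B·p_B = 0.76 × 0.00449143 = 0.00341349
  π_C·p_C = 0.09 × 7.48105e-07 = 6.73295e-08
Evidence: 0.000101463 + 0.00341349 + 6.73295e-08 = 0.00351502
P(Supplier B | x₁,x₂) ≈ 0.9711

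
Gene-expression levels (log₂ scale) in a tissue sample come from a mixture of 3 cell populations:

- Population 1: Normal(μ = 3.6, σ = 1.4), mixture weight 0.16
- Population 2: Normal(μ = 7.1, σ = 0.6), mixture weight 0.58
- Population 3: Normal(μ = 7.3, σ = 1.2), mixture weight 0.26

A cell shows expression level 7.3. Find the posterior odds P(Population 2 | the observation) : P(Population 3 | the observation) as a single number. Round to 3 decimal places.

Posterior odds = (P(Z=i) f_i(x)) / (P(Z=j) f_j(x)); the normalising sum cancels.
Normal densities:
  p_1 = 0.00867112
  p_2 = 0.628972
  p_3 = 0.332452
Odds = (0.58/0.26) × (0.628972/0.332452) = 2.23077 × 1.89192 ≈ 4.220

4.220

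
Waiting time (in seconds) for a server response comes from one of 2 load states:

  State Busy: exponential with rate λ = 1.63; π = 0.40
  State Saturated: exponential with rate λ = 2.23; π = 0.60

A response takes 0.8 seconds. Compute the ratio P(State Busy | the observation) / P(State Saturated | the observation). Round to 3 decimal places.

0.788

The posterior odds equal the prior odds times the likelihood ratio: (w_i/w_j)·(f_i(x)/f_j(x)).
Evaluate each component's likelihood at the observed value:
  L_Busy = 0.442453
  L_Saturated = 0.374562
Odds = (0.40/0.60) × (0.442453/0.374562) = 0.666667 × 1.18126 ≈ 0.788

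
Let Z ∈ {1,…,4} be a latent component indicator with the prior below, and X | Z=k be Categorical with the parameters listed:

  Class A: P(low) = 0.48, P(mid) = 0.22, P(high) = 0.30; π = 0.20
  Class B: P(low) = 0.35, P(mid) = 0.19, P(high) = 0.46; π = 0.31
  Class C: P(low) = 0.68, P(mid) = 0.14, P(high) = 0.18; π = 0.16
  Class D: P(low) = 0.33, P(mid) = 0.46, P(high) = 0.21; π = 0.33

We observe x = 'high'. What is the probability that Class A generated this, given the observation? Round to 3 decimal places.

By Bayes' theorem, P(k | x) = w_k f_k(x) / Σ_j w_j f_j(x).
Categorical probabilities:
  L_A = P(high | comp) = 0.30
  L_B = P(high | comp) = 0.46
  L_C = P(high | comp) = 0.18
  L_D = P(high | comp) = 0.21
Prior × likelihood for each component:
  w_A·L_A = 0.20 × 0.3 = 0.06
  w_B·L_B = 0.31 × 0.46 = 0.1426
  w_C·L_C = 0.16 × 0.18 = 0.0288
  w_D·L_D = 0.33 × 0.21 = 0.0693
Marginal: 0.06 + 0.1426 + 0.0288 + 0.0693 = 0.3007
P(Class A | 'high') ≈ 0.200

0.200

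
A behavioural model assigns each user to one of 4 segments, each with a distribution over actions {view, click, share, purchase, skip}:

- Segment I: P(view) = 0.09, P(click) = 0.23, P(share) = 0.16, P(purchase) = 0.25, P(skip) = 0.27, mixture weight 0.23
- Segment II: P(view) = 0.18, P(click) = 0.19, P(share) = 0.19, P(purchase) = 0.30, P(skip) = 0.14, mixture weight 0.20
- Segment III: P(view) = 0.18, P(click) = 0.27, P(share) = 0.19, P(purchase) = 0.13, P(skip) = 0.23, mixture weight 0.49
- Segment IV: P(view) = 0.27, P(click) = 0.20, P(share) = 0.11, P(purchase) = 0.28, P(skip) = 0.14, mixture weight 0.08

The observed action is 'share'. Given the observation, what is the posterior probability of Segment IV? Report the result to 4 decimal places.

Apply Bayes' rule: the posterior for each component is proportional to its prior times its likelihood at x.
Component likelihoods at x = 'share':
  p_I = P(share | comp) = 0.16
  p_II = P(share | comp) = 0.19
  p_III = P(share | comp) = 0.19
  p_IV = P(share | comp) = 0.11
Unnormalised posteriors:
  π_I·p_I = 0.23 × 0.16 = 0.0368
  π_II·p_II = 0.20 × 0.19 = 0.038
  π_III·p_III = 0.49 × 0.19 = 0.0931
  π_IV·p_IV = 0.08 × 0.11 = 0.0088
Evidence: 0.0368 + 0.038 + 0.0931 + 0.0088 = 0.1767
So the posterior for Segment IV is 0.0088 / 0.1767 ≈ 0.0498.

0.0498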